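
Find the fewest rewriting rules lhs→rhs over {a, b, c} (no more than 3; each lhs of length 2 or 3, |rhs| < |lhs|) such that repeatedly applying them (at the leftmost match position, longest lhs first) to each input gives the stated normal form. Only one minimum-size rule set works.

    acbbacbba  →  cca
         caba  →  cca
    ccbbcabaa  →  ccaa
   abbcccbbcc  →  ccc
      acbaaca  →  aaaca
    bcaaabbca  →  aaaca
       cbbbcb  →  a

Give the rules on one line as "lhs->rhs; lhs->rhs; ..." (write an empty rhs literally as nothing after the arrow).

ab->c; bc->a; cb->

  | acbbacbba => abacbba => cacbba => caba => cca
  | caba => cca
  | ccbbcabaa => cbcabaa => cabaa => ccaa
  | abbcccbbcc => cbcccbbcc => cccbbcc => ccbcc => ccc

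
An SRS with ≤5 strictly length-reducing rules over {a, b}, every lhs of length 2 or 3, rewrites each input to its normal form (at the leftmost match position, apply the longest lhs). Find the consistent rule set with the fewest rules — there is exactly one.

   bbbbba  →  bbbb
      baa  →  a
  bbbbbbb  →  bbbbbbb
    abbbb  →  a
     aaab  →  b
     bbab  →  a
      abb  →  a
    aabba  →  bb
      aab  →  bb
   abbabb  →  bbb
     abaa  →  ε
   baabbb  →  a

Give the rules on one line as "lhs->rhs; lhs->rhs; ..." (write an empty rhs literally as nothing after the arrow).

aa->b; ab->a; ba->; bab->aa

  | bbbbba => bbbb
  | baa => a
  | bbbbbbb
  | abbbb => abbb => abb => ab => a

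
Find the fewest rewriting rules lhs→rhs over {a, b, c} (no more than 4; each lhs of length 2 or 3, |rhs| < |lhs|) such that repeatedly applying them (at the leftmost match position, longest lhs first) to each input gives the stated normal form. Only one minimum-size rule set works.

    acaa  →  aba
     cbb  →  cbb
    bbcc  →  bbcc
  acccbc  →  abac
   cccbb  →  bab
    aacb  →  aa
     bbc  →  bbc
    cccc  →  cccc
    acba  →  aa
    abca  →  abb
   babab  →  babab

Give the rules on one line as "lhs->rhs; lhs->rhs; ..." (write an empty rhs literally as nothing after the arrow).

acb->a; ca->b; ccb->aa

  | acaa => aba
  | cbb
  | bbcc
  | acccbc => acaac => abac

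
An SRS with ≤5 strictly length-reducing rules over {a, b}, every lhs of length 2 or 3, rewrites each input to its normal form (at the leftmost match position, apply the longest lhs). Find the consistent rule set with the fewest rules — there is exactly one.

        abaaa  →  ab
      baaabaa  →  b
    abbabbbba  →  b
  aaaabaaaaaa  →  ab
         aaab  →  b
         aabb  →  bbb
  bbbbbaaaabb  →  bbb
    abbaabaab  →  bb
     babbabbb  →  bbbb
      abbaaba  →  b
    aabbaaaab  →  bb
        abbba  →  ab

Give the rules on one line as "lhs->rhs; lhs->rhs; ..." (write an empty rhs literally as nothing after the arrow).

aa->b; aaa->; ba->b; bba->a

  | abaaa => abaa => aba => ab
  | baaabaa => baabaa => babaa => bbaa => aa => b
  | abbabbbba => aabbbba => bbbbba => bbba => ba => b
  | aaaabaaaaaa => abaaaaaa => abaaaaa => abaaaa => abaaa => abaa => aba => ab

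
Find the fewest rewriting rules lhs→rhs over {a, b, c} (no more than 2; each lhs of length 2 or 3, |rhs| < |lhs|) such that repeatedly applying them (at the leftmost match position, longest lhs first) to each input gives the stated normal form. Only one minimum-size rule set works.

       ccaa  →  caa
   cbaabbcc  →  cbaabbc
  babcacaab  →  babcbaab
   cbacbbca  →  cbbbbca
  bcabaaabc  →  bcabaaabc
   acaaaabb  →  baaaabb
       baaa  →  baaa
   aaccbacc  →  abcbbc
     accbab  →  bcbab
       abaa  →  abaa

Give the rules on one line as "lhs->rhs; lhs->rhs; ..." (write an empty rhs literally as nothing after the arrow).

  | ccaa => caa
  | cbaabbcc => cbaabbc
  | babcacaab => babcbaab
  | cbacbbca => cbbbbca

ac->b; cc->c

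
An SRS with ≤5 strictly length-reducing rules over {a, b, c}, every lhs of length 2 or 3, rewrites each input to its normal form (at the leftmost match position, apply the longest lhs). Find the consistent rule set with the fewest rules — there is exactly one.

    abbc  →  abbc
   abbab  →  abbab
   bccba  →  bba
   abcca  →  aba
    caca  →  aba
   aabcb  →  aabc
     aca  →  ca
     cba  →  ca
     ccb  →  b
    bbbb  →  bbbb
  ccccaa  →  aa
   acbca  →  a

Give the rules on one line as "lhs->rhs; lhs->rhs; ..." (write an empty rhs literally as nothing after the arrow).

ac->c; cac->ab; cb->c; cc->

  | abbc
  | abbab
  | bccba => bba
  | abcca => aba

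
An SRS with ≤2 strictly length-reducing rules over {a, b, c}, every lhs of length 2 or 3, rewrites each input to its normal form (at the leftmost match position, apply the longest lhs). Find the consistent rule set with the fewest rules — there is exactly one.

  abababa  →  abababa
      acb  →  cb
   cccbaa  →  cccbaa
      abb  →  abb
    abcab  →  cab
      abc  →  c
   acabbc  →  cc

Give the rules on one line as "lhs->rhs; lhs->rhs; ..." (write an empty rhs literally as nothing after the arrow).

ac->c; bc->c

  | abababa
  | acb => cb
  | cccbaa
  | abb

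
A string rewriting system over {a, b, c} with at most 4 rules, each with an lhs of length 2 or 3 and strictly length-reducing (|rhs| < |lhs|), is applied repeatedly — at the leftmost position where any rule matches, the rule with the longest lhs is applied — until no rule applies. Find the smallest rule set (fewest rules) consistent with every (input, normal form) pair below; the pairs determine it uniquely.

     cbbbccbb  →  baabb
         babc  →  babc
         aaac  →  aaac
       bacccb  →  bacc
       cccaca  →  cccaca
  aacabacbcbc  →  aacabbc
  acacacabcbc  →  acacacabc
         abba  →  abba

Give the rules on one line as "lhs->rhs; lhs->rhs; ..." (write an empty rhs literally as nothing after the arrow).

  | cbbbccbb => bbccbb => baabb
  | babc
  | aaac
  | bacccb => bacc

acb->b; bcc->aa; cb->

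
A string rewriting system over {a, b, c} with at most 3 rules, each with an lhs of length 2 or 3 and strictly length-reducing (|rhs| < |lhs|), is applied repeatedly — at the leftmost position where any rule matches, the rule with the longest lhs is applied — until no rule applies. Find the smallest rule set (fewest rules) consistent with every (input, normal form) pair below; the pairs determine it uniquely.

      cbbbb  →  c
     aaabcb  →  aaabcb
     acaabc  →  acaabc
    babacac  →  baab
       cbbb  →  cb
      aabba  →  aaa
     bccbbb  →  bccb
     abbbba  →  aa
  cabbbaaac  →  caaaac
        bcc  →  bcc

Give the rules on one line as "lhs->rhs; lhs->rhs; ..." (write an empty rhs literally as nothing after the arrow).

aba->aa; bb->; cac->b

  | cbbbb => cbb => c
  | aaabcb
  | acaabc
  | babacac => baacac => baab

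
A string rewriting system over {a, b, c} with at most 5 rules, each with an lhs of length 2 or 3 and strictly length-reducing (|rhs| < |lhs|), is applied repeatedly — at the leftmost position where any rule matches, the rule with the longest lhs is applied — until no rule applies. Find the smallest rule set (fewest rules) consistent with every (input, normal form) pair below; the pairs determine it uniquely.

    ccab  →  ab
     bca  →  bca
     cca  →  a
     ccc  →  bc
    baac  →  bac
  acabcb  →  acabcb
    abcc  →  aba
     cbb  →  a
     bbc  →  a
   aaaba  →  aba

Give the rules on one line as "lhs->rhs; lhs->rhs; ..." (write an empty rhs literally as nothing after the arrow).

aa->a; bb->c; cc->a; ccc->bc

  | ccab => aab => ab
  | bca
  | cca => aa => a
  | ccc => bc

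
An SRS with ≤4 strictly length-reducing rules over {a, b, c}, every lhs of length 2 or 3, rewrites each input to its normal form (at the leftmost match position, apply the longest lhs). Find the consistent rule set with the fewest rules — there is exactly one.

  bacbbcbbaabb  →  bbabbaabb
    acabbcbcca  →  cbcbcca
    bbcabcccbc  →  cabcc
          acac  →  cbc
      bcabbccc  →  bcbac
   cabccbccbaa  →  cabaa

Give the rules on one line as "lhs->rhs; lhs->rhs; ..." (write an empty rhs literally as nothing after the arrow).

aca->cb; acc->ba; bbc->c; ccb->

  | bacbbcbbaabb => baccbbaabb => bbabbaabb
  | acabbcbcca => cbbbcbcca => cbcbcca
  | bbcabcccbc => cabcccbc => cabcc
  | acac => cbc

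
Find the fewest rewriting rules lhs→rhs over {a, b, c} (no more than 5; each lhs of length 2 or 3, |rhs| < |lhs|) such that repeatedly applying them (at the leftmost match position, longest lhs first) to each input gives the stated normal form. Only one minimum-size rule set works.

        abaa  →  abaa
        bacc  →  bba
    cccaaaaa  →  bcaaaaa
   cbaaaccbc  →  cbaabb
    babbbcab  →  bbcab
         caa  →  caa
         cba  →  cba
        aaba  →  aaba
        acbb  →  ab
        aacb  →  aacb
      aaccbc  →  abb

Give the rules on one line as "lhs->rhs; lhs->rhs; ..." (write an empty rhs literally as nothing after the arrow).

  | abaa
  | bacc => bba
  | cccaaaaa => bcaaaaa
  | cbaaaccbc => cbaababc => cbaabcc => cbaabb

acc->ba; bab->bc; cbb->b; cc->b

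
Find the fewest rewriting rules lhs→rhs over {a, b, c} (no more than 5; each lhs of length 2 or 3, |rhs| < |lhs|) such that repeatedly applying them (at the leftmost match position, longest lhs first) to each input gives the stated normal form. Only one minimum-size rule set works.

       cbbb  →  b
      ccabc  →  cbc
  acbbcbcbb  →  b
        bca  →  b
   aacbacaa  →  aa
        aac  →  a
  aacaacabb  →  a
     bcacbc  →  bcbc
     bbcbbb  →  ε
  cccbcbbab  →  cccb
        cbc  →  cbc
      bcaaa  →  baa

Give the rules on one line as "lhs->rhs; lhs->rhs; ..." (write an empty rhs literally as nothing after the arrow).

  | cbbb => cab => b
  | ccabc => cbc
  | acbbcbcbb => bbcbcbb => acbcbb => bcbb => bca => b
  | bca => b

ab->; ac->; bb->a; ca->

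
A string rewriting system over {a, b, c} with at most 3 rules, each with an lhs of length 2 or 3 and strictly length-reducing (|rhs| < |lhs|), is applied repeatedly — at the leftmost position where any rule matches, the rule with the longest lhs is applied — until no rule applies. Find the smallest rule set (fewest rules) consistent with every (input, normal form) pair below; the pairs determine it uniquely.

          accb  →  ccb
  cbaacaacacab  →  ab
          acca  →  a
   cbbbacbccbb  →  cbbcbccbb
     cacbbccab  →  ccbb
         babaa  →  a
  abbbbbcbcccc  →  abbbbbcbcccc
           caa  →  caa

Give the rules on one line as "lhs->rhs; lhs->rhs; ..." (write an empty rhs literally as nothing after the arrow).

  | accb => ccb
  | cbaacaacacab => cacaacacab => ccaacacab => aacacab => acacab => cacab => ccab => ab
  | acca => cca => a
  | cbbbacbccbb => cbbcbccbb

ac->c; ba->; cca->a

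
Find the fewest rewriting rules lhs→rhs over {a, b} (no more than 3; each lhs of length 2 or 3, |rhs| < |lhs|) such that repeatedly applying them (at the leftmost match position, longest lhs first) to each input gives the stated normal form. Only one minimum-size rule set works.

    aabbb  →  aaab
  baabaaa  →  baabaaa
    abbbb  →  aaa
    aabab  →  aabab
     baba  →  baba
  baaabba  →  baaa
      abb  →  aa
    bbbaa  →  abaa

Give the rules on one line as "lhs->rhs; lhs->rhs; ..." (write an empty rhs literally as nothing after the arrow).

  | aabbb => aaab
  | baabaaa
  | abbbb => aabb => aaa
  | aabab

bb->a; bba->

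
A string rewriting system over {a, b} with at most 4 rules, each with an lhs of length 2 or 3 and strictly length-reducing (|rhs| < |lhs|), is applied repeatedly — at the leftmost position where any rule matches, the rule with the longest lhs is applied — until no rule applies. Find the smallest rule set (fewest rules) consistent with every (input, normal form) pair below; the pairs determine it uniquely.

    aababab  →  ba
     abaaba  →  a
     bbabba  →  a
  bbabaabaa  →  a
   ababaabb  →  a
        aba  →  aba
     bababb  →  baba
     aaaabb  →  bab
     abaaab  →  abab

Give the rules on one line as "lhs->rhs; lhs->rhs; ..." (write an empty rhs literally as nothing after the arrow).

aa->a; aaa->a; aab->ba; bb->

  | aababab => baabab => bbaab => aab => ba
  | abaaba => abbaa => aaa => a
  | bbabba => abba => aa => a
  | bbabaabaa => abaabaa => abbaaa => aaaa => aa => a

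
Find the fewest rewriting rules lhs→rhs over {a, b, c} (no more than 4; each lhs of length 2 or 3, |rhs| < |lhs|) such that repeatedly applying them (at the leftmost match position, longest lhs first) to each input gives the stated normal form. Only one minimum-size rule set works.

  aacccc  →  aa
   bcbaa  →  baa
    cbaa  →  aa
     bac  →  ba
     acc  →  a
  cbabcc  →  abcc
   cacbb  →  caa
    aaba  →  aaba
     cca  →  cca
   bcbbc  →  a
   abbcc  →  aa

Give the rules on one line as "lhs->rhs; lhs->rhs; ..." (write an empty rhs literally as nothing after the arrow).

ac->a; bb->a; cb->

  | aacccc => aaccc => aacc => aac => aa
  | bcbaa => baa
  | cbaa => aa
  | bac => ba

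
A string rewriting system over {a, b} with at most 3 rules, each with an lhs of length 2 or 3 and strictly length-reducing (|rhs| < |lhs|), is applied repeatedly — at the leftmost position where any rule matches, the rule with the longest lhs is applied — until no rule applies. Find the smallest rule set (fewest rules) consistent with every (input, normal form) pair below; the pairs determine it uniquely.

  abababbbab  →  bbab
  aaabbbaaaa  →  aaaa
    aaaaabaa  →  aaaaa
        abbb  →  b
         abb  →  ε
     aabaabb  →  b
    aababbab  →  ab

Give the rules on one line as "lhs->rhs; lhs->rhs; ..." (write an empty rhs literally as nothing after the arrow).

  | abababbbab => babbbab => bbab
  | aaabbbaaaa => abbaaaa => aaaa
  | aaaaabaa => aaaaa
  | abbb => b

aab->; aba->; abb->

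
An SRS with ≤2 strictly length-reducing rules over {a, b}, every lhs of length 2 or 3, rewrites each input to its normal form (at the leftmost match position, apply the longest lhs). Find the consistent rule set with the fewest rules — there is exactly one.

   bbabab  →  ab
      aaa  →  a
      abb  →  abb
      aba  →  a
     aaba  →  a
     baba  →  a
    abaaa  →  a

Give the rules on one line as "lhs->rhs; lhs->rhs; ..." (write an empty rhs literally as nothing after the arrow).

aa->a; ba->a

  | bbabab => babab => abab => aab => ab
  | aaa => aa => a
  | abb
  | aba => aa => a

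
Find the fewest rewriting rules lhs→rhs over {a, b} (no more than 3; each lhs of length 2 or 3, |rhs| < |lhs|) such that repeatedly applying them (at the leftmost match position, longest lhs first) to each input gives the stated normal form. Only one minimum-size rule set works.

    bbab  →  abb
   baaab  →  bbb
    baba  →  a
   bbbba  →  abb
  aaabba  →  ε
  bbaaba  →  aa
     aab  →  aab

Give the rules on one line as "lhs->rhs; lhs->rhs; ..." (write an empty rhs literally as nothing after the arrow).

  | bbab => abb
  | baaab => bbb
  | baba => a
  | bbbba => bbab => abb

aaa->b; bab->; bba->ab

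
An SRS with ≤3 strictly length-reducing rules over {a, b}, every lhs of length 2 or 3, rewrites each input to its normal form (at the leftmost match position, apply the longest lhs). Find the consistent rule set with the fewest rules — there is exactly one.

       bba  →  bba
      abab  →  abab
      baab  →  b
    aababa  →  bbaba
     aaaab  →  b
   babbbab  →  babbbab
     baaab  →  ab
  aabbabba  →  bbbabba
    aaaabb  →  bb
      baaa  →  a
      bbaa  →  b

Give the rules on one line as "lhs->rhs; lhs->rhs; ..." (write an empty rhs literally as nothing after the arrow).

aa->b; baa->

  | bba
  | abab
  | baab => b
  | aababa => bbaba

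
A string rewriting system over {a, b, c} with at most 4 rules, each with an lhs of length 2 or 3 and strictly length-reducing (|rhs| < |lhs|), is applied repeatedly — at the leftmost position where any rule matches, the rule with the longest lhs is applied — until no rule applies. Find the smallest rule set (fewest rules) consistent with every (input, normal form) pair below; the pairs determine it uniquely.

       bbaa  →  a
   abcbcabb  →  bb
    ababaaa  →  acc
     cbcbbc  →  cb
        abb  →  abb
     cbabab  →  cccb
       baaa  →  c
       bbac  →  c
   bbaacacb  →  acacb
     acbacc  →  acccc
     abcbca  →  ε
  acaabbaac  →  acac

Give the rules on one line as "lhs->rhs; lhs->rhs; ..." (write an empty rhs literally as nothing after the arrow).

  | bbaa => bca => a
  | abcbcabb => abcabb => aabb => bb
  | ababaaa => acbaaa => accaa => acc
  | cbcbbc => cbbc => cb

aa->; ba->c; bc->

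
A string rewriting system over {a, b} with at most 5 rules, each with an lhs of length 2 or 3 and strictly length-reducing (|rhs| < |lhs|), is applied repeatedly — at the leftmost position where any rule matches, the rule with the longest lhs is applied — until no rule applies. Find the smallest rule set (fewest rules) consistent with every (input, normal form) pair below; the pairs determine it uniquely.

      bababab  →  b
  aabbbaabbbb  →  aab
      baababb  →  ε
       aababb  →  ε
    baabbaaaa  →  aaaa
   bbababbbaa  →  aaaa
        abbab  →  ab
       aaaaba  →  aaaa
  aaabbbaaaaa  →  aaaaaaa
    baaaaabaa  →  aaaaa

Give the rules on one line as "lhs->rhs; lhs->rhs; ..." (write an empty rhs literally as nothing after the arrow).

  | bababab => babab => bab => b
  | aabbbaabbbb => abbbaabbbb => bbbaabbbb => aaaabbbb => aaabbbb => aabbbb => abbbb => bbbb => aab
  | baababb => ababb => abb => bb => ε
  | aababb => aabb => abb => bb => ε

abb->bb; ba->; bb->; bbb->aa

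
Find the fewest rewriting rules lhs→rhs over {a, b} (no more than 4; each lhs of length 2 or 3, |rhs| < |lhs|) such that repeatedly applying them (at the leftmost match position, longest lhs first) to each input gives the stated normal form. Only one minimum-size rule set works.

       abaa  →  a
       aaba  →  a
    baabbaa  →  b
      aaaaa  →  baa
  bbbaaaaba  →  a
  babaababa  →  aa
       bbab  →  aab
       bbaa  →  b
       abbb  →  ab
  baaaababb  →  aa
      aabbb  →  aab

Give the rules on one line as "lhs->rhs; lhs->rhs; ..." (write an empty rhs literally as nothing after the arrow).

  | abaa => a
  | aaba => a
  | baabbaa => baaaaa => bbaa => aaa => b
  | aaaaa => baa

aaa->b; aba->; bb->a; bbb->b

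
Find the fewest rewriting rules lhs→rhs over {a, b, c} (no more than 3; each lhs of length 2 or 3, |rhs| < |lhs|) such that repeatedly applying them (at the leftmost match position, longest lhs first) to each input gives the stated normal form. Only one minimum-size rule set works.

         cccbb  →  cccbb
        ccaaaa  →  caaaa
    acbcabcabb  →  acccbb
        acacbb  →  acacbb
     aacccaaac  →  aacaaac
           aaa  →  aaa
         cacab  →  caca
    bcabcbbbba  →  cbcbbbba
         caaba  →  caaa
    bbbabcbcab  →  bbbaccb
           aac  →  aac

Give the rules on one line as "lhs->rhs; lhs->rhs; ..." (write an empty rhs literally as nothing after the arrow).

ab->a; bca->c; cca->ca

  | cccbb
  | ccaaaa => caaaa
  | acbcabcabb => accbcabb => acccbb
  | acacbb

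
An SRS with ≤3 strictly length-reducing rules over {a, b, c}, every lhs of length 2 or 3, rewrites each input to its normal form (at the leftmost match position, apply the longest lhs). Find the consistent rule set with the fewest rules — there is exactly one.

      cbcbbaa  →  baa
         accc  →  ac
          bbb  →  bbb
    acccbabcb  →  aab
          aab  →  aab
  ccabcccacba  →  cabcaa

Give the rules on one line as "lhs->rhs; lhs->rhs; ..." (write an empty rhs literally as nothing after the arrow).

  | cbcbbaa => cbbaa => baa
  | accc => acc => ac
  | bbb
  | acccbabcb => accbabcb => acbabcb => aabcb => aab

cb->; cc->c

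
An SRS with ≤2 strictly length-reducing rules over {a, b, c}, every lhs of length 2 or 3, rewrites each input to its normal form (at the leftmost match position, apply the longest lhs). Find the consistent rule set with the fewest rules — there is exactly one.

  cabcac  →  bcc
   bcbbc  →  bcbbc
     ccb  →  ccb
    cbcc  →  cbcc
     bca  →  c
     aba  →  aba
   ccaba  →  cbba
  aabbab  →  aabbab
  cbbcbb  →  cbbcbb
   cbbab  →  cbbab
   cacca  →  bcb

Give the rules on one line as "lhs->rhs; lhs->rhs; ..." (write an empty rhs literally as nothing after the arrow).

  | cabcac => bbcac => bcc
  | bcbbc
  | ccb
  | cbcc

bca->c; ca->b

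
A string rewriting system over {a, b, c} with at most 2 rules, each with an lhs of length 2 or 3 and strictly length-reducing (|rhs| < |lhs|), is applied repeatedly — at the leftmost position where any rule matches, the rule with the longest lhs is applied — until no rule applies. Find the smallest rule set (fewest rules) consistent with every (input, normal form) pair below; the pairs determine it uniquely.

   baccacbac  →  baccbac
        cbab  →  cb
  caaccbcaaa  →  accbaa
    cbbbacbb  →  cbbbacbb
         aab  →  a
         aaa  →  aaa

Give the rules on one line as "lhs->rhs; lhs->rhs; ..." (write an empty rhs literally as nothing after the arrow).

  | baccacbac => baccbac
  | cbab => cb
  | caaccbcaaa => accbcaaa => accbaa
  | cbbbacbb

ab->; ca->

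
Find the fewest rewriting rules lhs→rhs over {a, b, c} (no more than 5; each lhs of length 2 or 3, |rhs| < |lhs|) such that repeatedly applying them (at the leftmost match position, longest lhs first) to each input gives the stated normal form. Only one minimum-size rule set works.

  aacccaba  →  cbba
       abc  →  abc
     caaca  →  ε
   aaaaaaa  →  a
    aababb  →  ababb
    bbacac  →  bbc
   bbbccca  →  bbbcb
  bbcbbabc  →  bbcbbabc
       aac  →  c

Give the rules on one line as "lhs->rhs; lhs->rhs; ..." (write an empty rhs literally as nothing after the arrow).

aa->a; ac->c; ca->; cca->b

  | aacccaba => acccaba => cccaba => cbba
  | abc
  | caaca => aca => ca => ε
  | aaaaaaa => aaaaaa => aaaaa => aaaa => aaa => aa => a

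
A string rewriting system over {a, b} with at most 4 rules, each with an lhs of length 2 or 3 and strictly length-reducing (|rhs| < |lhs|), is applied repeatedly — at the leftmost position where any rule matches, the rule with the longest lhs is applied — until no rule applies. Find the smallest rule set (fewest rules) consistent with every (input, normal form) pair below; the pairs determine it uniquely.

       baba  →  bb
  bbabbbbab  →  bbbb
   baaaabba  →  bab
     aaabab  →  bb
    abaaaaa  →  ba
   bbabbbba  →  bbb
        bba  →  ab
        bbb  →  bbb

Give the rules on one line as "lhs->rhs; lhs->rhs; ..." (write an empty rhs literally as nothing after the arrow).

  | baba => bb
  | bbabbbbab => abbbbbab => abbbabb => ababbb => bbbb
  | baaaabba => baaabba => baabba => babba => baab => bab
  | aaabab => aabab => abab => bb

aa->a; aba->b; bba->ab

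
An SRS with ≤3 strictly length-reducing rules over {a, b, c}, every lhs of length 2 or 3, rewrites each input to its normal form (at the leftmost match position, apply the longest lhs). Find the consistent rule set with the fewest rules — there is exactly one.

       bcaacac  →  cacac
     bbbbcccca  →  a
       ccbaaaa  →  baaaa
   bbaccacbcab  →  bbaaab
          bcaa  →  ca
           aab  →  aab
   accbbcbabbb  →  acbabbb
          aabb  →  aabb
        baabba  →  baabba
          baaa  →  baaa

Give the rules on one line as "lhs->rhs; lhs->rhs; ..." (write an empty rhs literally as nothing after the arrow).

  | bcaacac => caacac => cacac
  | bbbbcccca => bbbcccca => bbcccca => bcccca => cccca => cca => a
  | ccbaaaa => baaaa
  | bbaccacbcab => bbaacbcab => bbaaccab => bbaaab

bc->c; caa->ca; cc->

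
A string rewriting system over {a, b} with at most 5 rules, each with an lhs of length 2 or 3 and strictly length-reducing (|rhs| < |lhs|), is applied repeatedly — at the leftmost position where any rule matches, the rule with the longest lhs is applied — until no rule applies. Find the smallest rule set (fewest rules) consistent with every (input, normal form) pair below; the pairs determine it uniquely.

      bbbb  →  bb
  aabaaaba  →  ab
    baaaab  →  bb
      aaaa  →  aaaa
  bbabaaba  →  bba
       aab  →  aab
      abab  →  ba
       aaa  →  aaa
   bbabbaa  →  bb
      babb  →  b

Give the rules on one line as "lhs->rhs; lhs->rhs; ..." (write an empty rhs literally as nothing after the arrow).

  | bbbb => bb
  | aabaaaba => aababa => aabba => abaa => ab
  | baaaab => baab => bb
  | aaaa

abb->ba; baa->b; bab->bb; bbb->b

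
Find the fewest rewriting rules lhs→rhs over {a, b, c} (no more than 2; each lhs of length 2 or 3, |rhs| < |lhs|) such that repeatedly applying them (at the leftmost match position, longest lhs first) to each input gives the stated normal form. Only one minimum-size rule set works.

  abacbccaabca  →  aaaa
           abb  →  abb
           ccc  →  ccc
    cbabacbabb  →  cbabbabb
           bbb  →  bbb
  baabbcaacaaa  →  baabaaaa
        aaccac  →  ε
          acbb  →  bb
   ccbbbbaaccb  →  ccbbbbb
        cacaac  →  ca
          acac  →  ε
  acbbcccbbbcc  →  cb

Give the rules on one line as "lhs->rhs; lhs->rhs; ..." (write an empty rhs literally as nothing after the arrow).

  | abacbccaabca => abbccaabca => abcaabca => aaabca => aaaa
  | abb
  | ccc
  | cbabacbabb => cbabbabb

ac->; bc->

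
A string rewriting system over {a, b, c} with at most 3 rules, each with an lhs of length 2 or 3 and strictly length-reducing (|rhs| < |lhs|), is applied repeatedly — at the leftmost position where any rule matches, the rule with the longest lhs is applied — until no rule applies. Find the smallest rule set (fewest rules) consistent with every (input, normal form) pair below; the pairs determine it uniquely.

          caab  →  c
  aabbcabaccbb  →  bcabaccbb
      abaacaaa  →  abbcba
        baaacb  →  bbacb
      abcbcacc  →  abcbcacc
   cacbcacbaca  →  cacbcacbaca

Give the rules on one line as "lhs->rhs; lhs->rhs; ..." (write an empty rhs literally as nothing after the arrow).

  | caab => c
  | aabbcabaccbb => bcabaccbb
  | abaacaaa => abbcaaa => abbcba
  | baaacb => bbacb

aa->b; aab->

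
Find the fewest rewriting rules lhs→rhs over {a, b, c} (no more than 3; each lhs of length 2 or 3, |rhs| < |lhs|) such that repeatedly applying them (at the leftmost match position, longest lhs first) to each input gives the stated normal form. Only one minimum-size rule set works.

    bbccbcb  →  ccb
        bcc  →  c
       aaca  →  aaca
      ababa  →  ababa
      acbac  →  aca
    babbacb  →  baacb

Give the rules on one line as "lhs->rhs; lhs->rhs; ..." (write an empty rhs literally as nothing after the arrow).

  | bbccbcb => ccbcb => ccb
  | bcc => c
  | aaca
  | ababa

bac->a; bb->; bc->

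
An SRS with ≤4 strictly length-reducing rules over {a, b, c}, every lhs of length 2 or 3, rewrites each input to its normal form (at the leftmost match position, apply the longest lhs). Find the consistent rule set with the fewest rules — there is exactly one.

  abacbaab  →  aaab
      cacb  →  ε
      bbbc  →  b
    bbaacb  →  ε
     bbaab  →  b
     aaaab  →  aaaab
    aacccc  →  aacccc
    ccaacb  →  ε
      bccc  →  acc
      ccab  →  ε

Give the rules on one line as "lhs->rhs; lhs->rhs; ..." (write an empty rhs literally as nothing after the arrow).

ba->; bc->a; ca->; cb->

  | abacbaab => acbaab => aaab
  | cacb => cb => ε
  | bbbc => bba => b
  | bbaacb => bacb => cb => ε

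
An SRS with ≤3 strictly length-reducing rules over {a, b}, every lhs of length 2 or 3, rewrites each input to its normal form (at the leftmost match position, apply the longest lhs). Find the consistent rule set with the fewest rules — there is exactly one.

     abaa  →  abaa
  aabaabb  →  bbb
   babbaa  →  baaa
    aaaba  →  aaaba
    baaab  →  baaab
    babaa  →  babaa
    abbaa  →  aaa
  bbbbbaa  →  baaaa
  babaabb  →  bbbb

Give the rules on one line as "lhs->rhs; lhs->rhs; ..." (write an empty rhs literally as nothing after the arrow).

abb->bb; bba->aa

  | abaa
  | aabaabb => aababb => aabbb => abbb => bbb
  | babbaa => bbbaa => baaa
  | aaaba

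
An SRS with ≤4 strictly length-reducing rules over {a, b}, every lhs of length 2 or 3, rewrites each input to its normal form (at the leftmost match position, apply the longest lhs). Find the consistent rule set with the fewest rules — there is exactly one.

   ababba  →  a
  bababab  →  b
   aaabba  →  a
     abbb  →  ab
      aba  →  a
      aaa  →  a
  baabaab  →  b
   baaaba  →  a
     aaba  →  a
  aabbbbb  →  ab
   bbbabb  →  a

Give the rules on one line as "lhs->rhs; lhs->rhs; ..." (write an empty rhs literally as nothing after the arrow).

  | ababba => abba => aaa => aa => a
  | bababab => babab => bab => b
  | aaabba => aabba => abba => aaa => aa => a
  | abbb => aab => ab

aa->a; ba->; baa->; bb->a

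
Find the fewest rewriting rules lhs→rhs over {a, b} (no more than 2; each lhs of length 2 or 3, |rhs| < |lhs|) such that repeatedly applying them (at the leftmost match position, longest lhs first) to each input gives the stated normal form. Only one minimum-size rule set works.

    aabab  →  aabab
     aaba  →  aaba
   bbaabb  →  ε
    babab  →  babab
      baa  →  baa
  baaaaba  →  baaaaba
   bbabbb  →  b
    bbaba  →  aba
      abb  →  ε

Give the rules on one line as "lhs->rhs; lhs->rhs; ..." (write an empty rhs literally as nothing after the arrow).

abb->bb; bb->

  | aabab
  | aaba
  | bbaabb => aabb => abb => bb => ε
  | babab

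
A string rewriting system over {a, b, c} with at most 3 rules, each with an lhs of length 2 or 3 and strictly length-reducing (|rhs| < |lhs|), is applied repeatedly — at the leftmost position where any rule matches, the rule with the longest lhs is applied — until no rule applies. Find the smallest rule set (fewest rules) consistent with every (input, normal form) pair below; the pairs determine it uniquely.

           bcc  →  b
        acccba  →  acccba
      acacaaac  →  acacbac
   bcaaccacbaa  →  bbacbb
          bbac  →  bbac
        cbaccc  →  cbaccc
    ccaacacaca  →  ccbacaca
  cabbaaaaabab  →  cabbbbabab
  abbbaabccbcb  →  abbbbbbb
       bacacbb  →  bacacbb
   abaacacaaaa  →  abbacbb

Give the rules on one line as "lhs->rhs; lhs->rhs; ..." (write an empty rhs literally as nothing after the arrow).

aa->b; bc->b

  | bcc => bc => b
  | acccba
  | acacaaac => acacbac
  | bcaaccacbaa => baaccacbaa => bbccacbaa => bbcacbaa => bbacbaa => bbacbb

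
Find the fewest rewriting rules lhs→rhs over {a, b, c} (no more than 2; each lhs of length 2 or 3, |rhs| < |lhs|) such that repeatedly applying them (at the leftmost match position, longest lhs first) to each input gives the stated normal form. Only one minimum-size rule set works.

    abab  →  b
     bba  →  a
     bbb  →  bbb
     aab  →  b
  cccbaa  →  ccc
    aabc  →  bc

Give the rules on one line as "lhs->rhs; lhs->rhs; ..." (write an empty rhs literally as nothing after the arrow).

aa->; ba->a

  | abab => aab => b
  | bba => ba => a
  | bbb
  | aab => b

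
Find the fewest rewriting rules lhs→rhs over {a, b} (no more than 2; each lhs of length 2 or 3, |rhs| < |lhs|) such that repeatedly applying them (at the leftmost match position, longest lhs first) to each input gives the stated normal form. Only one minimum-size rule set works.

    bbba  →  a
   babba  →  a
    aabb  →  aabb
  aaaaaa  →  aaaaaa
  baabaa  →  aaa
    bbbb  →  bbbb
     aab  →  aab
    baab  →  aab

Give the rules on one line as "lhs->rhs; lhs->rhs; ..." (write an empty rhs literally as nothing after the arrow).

  | bbba => bba => ba => a
  | babba => abba => aba => a
  | aabb
  | aaaaaa

aba->a; ba->a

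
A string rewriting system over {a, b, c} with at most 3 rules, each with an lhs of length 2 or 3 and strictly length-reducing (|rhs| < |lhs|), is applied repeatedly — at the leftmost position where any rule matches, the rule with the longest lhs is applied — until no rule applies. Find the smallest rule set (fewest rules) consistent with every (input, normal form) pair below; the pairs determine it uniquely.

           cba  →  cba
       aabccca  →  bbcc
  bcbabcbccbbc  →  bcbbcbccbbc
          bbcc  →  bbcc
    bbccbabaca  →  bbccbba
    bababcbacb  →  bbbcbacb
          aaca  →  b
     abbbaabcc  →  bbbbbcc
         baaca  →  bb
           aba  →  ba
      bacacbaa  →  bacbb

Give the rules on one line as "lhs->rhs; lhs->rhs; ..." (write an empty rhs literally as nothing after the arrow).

  | cba
  | aabccca => bbccca => bbcc
  | bcbabcbccbbc => bcbbcbccbbc
  | bbcc

aa->b; ab->b; ca->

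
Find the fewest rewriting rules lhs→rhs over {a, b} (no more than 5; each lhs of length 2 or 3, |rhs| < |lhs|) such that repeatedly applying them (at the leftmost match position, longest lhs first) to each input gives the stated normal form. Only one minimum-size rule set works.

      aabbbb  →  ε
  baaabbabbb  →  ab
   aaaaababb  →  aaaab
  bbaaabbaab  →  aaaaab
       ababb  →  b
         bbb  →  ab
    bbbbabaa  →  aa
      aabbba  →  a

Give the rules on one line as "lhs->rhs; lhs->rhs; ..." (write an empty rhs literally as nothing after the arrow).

abb->; ba->; bab->bb; bb->a

  | aabbbb => abb => ε
  | baaabbabbb => aabbabbb => aabbb => ab
  | aaaaababb => aaaaabbb => aaaab
  | bbaaabbaab => aaaabbaab => aaaaab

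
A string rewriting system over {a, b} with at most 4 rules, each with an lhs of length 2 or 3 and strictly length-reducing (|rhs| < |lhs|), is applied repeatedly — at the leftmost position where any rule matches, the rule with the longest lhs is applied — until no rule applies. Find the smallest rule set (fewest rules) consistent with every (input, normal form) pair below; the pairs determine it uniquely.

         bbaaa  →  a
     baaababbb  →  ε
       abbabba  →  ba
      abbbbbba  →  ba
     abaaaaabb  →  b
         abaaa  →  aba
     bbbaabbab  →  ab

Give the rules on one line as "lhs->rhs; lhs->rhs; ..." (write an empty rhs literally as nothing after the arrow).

  | bbaaa => aaa => aa => a
  | baaababbb => baababbb => bababbb => ababbb => aabbb => abbb => bb => ε
  | abbabba => babba => abba => ba
  | abbbbbba => bbbbba => bbba => ba

aa->a; abb->b; bab->ab; bb->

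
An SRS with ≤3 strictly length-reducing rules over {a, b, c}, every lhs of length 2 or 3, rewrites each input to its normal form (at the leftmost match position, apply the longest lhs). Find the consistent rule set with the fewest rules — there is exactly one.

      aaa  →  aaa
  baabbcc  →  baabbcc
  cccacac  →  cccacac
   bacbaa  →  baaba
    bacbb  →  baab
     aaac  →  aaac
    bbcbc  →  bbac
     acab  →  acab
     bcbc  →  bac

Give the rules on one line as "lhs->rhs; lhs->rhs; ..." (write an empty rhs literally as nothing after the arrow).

cb->a; cba->ab

  | aaa
  | baabbcc
  | cccacac
  | bacbaa => baaba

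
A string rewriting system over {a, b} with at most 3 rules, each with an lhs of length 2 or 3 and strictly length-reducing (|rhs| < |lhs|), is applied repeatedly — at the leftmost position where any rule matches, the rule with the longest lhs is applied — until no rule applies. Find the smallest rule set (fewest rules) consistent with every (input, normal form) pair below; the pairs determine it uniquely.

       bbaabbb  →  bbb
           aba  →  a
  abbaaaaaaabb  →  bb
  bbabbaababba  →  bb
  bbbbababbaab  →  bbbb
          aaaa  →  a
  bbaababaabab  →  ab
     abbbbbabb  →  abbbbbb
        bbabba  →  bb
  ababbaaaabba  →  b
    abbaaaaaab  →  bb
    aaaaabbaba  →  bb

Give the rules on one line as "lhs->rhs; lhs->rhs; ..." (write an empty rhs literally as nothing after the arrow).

aa->b; ba->

  | bbaabbb => babbb => bbb
  | aba => a
  | abbaaaaaaabb => abaaaaaabb => aaaaaabb => baaaabb => aaabb => babb => bb
  | bbabbaababba => bbbaababba => bbababba => bbabba => bbba => bb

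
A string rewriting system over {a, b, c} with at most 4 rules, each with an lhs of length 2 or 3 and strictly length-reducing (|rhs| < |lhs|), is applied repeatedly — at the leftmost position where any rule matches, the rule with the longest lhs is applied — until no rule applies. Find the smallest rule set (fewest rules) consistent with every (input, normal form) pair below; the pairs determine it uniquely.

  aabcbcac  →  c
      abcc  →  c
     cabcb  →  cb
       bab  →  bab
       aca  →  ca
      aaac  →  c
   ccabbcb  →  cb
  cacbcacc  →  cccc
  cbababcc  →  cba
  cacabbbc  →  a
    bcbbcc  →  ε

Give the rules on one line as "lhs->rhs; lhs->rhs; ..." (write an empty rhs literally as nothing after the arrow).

  | aabcbcac => aabcac => aaac => aac => ac => c
  | abcc => ac => c
  | cabcb => acb => cb
  | bab

ac->c; bc->; cab->a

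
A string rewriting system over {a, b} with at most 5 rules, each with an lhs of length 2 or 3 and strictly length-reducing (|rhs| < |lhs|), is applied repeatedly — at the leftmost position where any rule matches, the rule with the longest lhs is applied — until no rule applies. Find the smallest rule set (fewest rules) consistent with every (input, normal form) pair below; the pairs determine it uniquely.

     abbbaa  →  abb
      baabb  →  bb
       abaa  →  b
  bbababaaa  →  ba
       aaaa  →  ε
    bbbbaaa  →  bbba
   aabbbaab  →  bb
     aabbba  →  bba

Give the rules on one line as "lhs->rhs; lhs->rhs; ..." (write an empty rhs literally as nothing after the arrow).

  | abbbaa => abb
  | baabb => bb
  | abaa => aa => b
  | bbababaaa => bbabaaa => bbaaa => ba

aa->b; aab->; aba->a; baa->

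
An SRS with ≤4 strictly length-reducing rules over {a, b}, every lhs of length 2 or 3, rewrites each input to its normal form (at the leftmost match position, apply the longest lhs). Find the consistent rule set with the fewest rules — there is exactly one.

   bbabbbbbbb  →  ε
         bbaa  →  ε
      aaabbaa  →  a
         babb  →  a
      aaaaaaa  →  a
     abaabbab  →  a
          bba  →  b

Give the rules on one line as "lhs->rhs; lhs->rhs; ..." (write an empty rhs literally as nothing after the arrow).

  | bbabbbbbbb => bbbbbbbb => abbbbbb => aabbbb => bbbb => abb => aa => ε
  | bbaa => ba => ε
  | aaabbaa => abbaa => aba => a
  | babb => bb => a

aa->; ba->; bb->a; bba->b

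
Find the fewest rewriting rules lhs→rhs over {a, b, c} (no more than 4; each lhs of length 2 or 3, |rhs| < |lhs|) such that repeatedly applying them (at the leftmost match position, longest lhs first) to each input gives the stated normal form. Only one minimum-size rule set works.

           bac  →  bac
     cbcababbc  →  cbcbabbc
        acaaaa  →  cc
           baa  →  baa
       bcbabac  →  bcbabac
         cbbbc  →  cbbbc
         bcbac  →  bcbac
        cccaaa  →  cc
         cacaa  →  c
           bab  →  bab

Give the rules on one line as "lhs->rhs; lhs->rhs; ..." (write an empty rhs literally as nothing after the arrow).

  | bac
  | cbcababbc => cbcbabbc
  | acaaaa => aaa => cc
  | baa

aaa->cc; ca->c; caa->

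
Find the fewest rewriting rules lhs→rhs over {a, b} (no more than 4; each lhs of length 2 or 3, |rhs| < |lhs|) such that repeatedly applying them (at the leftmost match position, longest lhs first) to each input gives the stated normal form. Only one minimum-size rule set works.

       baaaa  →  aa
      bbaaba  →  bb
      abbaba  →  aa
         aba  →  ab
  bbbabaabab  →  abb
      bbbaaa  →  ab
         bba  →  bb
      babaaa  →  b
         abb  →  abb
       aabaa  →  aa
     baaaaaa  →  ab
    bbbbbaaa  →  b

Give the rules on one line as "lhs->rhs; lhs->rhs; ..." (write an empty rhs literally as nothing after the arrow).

aaa->ab; ba->b; baa->; bbb->

  | baaaa => aa
  | bbaaba => bba => bb
  | abbaba => abbba => aa
  | aba => ab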